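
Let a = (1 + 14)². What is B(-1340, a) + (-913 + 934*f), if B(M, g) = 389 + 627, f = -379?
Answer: -353883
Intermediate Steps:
a = 225 (a = 15² = 225)
B(M, g) = 1016
B(-1340, a) + (-913 + 934*f) = 1016 + (-913 + 934*(-379)) = 1016 + (-913 - 353986) = 1016 - 354899 = -353883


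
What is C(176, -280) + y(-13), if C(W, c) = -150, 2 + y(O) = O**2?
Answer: 17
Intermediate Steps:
y(O) = -2 + O**2
C(176, -280) + y(-13) = -150 + (-2 + (-13)**2) = -150 + (-2 + 169) = -150 + 167 = 17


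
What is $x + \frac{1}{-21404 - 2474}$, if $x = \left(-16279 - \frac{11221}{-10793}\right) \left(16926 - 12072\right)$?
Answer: $- \frac{20362911936165905}{257715254} \approx -7.9013 \cdot 10^{7}$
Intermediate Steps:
$x = - \frac{852789678204}{10793}$ ($x = \left(-16279 - - \frac{11221}{10793}\right) 4854 = \left(-16279 + \frac{11221}{10793}\right) 4854 = \left(- \frac{175688026}{10793}\right) 4854 = - \frac{852789678204}{10793} \approx -7.9013 \cdot 10^{7}$)
$x + \frac{1}{-21404 - 2474} = - \frac{852789678204}{10793} + \frac{1}{-21404 - 2474} = - \frac{852789678204}{10793} + \frac{1}{-23878} = - \frac{852789678204}{10793} - \frac{1}{23878} = - \frac{20362911936165905}{257715254}$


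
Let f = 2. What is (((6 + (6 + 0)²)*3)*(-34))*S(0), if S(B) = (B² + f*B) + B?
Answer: 0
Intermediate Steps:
S(B) = B² + 3*B (S(B) = (B² + 2*B) + B = B² + 3*B)
(((6 + (6 + 0)²)*3)*(-34))*S(0) = (((6 + (6 + 0)²)*3)*(-34))*(0*(3 + 0)) = (((6 + 6²)*3)*(-34))*(0*3) = (((6 + 36)*3)*(-34))*0 = ((42*3)*(-34))*0 = (126*(-34))*0 = -4284*0 = 0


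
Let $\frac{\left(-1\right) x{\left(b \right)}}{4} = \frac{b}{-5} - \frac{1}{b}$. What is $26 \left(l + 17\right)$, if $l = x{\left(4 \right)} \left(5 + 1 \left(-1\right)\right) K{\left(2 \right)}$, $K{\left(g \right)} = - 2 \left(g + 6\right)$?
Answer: $- \frac{32734}{5} \approx -6546.8$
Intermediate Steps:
$x{\left(b \right)} = \frac{4}{b} + \frac{4 b}{5}$ ($x{\left(b \right)} = - 4 \left(\frac{b}{-5} - \frac{1}{b}\right) = - 4 \left(b \left(- \frac{1}{5}\right) - \frac{1}{b}\right) = - 4 \left(- \frac{b}{5} - \frac{1}{b}\right) = - 4 \left(- \frac{1}{b} - \frac{b}{5}\right) = \frac{4}{b} + \frac{4 b}{5}$)
$K{\left(g \right)} = -12 - 2 g$ ($K{\left(g \right)} = - 2 \left(6 + g\right) = -12 - 2 g$)
$l = - \frac{1344}{5}$ ($l = \left(\frac{4}{4} + \frac{4}{5} \cdot 4\right) \left(5 + 1 \left(-1\right)\right) \left(-12 - 4\right) = \left(4 \cdot \frac{1}{4} + \frac{16}{5}\right) \left(5 - 1\right) \left(-12 - 4\right) = \left(1 + \frac{16}{5}\right) 4 \left(-16\right) = \frac{21}{5} \cdot 4 \left(-16\right) = \frac{84}{5} \left(-16\right) = - \frac{1344}{5} \approx -268.8$)
$26 \left(l + 17\right) = 26 \left(- \frac{1344}{5} + 17\right) = 26 \left(- \frac{1259}{5}\right) = - \frac{32734}{5}$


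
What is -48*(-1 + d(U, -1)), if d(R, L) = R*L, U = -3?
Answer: -96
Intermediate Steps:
d(R, L) = L*R
-48*(-1 + d(U, -1)) = -48*(-1 - 1*(-3)) = -48*(-1 + 3) = -48*2 = -96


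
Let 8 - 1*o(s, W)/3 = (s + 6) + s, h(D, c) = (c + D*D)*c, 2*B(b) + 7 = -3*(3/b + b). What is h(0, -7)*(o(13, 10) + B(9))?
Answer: -8771/2 ≈ -4385.5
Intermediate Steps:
B(b) = -7/2 - 9/(2*b) - 3*b/2 (B(b) = -7/2 + (-3*(3/b + b))/2 = -7/2 + (-3*(b + 3/b))/2 = -7/2 + (-9/b - 3*b)/2 = -7/2 + (-9/(2*b) - 3*b/2) = -7/2 - 9/(2*b) - 3*b/2)
h(D, c) = c*(c + D²) (h(D, c) = (c + D²)*c = c*(c + D²))
o(s, W) = 6 - 6*s (o(s, W) = 24 - 3*((s + 6) + s) = 24 - 3*((6 + s) + s) = 24 - 3*(6 + 2*s) = 24 + (-18 - 6*s) = 6 - 6*s)
h(0, -7)*(o(13, 10) + B(9)) = (-7*(-7 + 0²))*((6 - 6*13) + (½)*(-9 - 1*9*(7 + 3*9))/9) = (-7*(-7 + 0))*((6 - 78) + (½)*(⅑)*(-9 - 1*9*(7 + 27))) = (-7*(-7))*(-72 + (½)*(⅑)*(-9 - 1*9*34)) = 49*(-72 + (½)*(⅑)*(-9 - 306)) = 49*(-72 + (½)*(⅑)*(-315)) = 49*(-72 - 35/2) = 49*(-179/2) = -8771/2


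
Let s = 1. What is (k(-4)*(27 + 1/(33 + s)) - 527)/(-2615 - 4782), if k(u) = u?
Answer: 10797/125749 ≈ 0.085862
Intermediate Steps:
(k(-4)*(27 + 1/(33 + s)) - 527)/(-2615 - 4782) = (-4*(27 + 1/(33 + 1)) - 527)/(-2615 - 4782) = (-4*(27 + 1/34) - 527)/(-7397) = (-4*(27 + 1/34) - 527)*(-1/7397) = (-4*919/34 - 527)*(-1/7397) = (-1838/17 - 527)*(-1/7397) = -10797/17*(-1/7397) = 10797/125749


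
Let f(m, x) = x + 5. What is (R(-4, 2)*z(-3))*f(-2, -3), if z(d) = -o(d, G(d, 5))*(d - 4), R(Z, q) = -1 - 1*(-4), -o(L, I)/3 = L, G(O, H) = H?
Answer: 378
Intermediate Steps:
o(L, I) = -3*L
R(Z, q) = 3 (R(Z, q) = -1 + 4 = 3)
z(d) = 3*d*(-4 + d) (z(d) = -(-3*d)*(d - 4) = -(-3*d)*(-4 + d) = -(-3)*d*(-4 + d) = 3*d*(-4 + d))
f(m, x) = 5 + x
(R(-4, 2)*z(-3))*f(-2, -3) = (3*(3*(-3)*(-4 - 3)))*(5 - 3) = (3*(3*(-3)*(-7)))*2 = (3*63)*2 = 189*2 = 378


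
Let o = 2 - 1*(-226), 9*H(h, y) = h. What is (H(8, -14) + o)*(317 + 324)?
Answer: 1320460/9 ≈ 1.4672e+5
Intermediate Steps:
H(h, y) = h/9
o = 228 (o = 2 + 226 = 228)
(H(8, -14) + o)*(317 + 324) = ((⅑)*8 + 228)*(317 + 324) = (8/9 + 228)*641 = (2060/9)*641 = 1320460/9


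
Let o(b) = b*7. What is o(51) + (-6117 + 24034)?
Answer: 18274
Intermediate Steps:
o(b) = 7*b
o(51) + (-6117 + 24034) = 7*51 + (-6117 + 24034) = 357 + 17917 = 18274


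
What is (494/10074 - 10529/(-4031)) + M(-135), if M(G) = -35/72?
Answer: 1059843805/487299528 ≈ 2.1749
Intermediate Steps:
M(G) = -35/72 (M(G) = -35*1/72 = -35/72)
(494/10074 - 10529/(-4031)) + M(-135) = (494/10074 - 10529/(-4031)) - 35/72 = (494*(1/10074) - 10529*(-1/4031)) - 35/72 = (247/5037 + 10529/4031) - 35/72 = 54030230/20304147 - 35/72 = 1059843805/487299528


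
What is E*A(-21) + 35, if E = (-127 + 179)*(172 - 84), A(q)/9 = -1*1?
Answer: -41149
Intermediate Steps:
A(q) = -9 (A(q) = 9*(-1*1) = 9*(-1) = -9)
E = 4576 (E = 52*88 = 4576)
E*A(-21) + 35 = 4576*(-9) + 35 = -41184 + 35 = -41149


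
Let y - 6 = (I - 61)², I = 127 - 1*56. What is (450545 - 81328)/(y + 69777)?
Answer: 369217/69883 ≈ 5.2834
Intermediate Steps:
I = 71 (I = 127 - 56 = 71)
y = 106 (y = 6 + (71 - 61)² = 6 + 10² = 6 + 100 = 106)
(450545 - 81328)/(y + 69777) = (450545 - 81328)/(106 + 69777) = 369217/69883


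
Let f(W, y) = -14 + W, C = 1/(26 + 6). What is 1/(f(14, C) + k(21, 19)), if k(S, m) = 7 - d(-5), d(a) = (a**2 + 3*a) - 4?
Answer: 1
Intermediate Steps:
C = 1/32 ≈ 0.031250
d(a) = -4 + a**2 + 3*a
k(S, m) = 1 (k(S, m) = 7 - (-4 + (-5)**2 + 3*(-5)) = 7 - (-4 + 25 - 15) = 7 - 1*6 = 7 - 6 = 1)
1/(f(14, C) + k(21, 19)) = 1/((-14 + 14) + 1) = 1/(0 + 1) = 1/1 = 1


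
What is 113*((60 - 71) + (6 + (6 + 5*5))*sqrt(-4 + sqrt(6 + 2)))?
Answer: -1243 + 4181*I*sqrt(4 - 2*sqrt(2)) ≈ -1243.0 + 4525.5*I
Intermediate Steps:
113*((60 - 71) + (6 + (6 + 5*5))*sqrt(-4 + sqrt(6 + 2))) = 113*(-11 + (6 + (6 + 25))*sqrt(-4 + sqrt(8))) = 113*(-11 + (6 + 31)*sqrt(-4 + 2*sqrt(2))) = 113*(-11 + 37*sqrt(-4 + 2*sqrt(2))) = -1243 + 4181*sqrt(-4 + 2*sqrt(2))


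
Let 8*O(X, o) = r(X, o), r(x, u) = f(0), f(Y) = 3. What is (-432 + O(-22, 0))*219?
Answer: -756207/8 ≈ -94526.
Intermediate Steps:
r(x, u) = 3
O(X, o) = 3/8 (O(X, o) = (1/8)*3 = 3/8)
(-432 + O(-22, 0))*219 = (-432 + 3/8)*219 = -3453/8*219 = -756207/8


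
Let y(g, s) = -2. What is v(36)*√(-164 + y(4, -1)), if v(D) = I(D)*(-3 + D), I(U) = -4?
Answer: -132*I*√166 ≈ -1700.7*I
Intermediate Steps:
v(D) = 12 - 4*D (v(D) = -4*(-3 + D) = 12 - 4*D)
v(36)*√(-164 + y(4, -1)) = (12 - 4*36)*√(-164 - 2) = (12 - 144)*√(-166) = -132*I*√166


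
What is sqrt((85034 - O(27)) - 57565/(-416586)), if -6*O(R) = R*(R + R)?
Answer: sqrt(14799326748457782)/416586 ≈ 292.02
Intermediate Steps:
O(R) = -R**2/3 (O(R) = -R*(R + R)/6 = -R*2*R/6 = -R**2/3)
sqrt((85034 - O(27)) - 57565/(-416586)) = sqrt((85034 - (-1)*27**2/3) - 57565/(-416586)) = sqrt((85034 - (-1)*729/3) - 57565*(-1/416586)) = sqrt((85034 - 1*(-243)) + 57565/416586) = sqrt((85034 + 243) + 57565/416586) = sqrt(85277 + 57565/416586) = sqrt(35525261887/416586) = sqrt(14799326748457782)/416586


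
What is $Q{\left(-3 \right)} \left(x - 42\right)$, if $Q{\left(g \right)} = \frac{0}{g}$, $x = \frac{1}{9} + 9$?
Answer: $0$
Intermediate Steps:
$x = \frac{82}{9}$ ($x = \frac{1}{9} + 9 = \frac{82}{9} \approx 9.1111$)
$Q{\left(g \right)} = 0$
$Q{\left(-3 \right)} \left(x - 42\right) = 0 \left(\frac{82}{9} - 42\right) = 0 \left(- \frac{296}{9}\right) = 0$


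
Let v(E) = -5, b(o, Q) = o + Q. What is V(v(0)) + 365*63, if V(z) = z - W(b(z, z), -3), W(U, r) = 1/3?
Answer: 68969/3 ≈ 22990.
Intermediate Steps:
b(o, Q) = Q + o
W(U, r) = ⅓
V(z) = -⅓ + z (V(z) = z - 1*⅓ = z - ⅓ = -⅓ + z)
V(v(0)) + 365*63 = (-⅓ - 5) + 365*63 = -16/3 + 22995 = 68969/3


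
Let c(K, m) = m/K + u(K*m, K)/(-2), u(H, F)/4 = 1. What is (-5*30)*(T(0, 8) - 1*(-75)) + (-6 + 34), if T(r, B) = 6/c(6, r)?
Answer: -10772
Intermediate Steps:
u(H, F) = 4 (u(H, F) = 4*1 = 4)
c(K, m) = -2 + m/K (c(K, m) = m/K + 4/(-2) = m/K + 4*(-½) = m/K - 2 = -2 + m/K)
T(r, B) = 6/(-2 + r/6)
(-5*30)*(T(0, 8) - 1*(-75)) + (-6 + 34) = (-5*30)*(36/(-12 + 0) - 1*(-75)) + (-6 + 34) = -150*(36/(-12) + 75) + 28 = -150*(36*(-1/12) + 75) + 28 = -150*(-3 + 75) + 28 = -150*72 + 28 = -10800 + 28 = -10772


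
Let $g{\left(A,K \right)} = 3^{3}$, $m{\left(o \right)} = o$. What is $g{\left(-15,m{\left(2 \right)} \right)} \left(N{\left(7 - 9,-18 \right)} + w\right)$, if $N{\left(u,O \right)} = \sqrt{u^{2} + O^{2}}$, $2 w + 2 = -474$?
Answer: $-6426 + 54 \sqrt{82} \approx -5937.0$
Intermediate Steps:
$w = -238$ ($w = -1 + \frac{1}{2} \left(-474\right) = -1 - 237 = -238$)
$N{\left(u,O \right)} = \sqrt{O^{2} + u^{2}}$
$g{\left(A,K \right)} = 27$
$g{\left(-15,m{\left(2 \right)} \right)} \left(N{\left(7 - 9,-18 \right)} + w\right) = 27 \left(\sqrt{\left(-18\right)^{2} + \left(7 - 9\right)^{2}} - 238\right) = 27 \left(\sqrt{324 + \left(7 - 9\right)^{2}} - 238\right) = 27 \left(\sqrt{324 + \left(-2\right)^{2}} - 238\right) = 27 \left(\sqrt{324 + 4} - 238\right) = 27 \left(\sqrt{328} - 238\right) = 27 \left(2 \sqrt{82} - 238\right) = 27 \left(-238 + 2 \sqrt{82}\right) = -6426 + 54 \sqrt{82}$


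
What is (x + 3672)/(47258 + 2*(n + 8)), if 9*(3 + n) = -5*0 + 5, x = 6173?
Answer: 88605/425422 ≈ 0.20828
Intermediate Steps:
n = -22/9 (n = -3 + (-5*0 + 5)/9 = -3 + (0 + 5)/9 = -3 + (⅑)*5 = -3 + 5/9 = -22/9 ≈ -2.4444)
(x + 3672)/(47258 + 2*(n + 8)) = (6173 + 3672)/(47258 + 2*(-22/9 + 8)) = 9845/(47258 + 2*(50/9)) = 9845/(47258 + 100/9) = 9845/(425422/9) = 9845*(9/425422) = 88605/425422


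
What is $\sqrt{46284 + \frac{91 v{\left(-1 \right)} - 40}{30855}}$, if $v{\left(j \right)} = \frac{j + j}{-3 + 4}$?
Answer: $\frac{\sqrt{40462623610}}{935} \approx 215.14$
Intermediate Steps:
$v{\left(j \right)} = 2 j$ ($v{\left(j \right)} = \frac{2 j}{1} = 2 j 1 = 2 j$)
$\sqrt{46284 + \frac{91 v{\left(-1 \right)} - 40}{30855}} = \sqrt{46284 + \frac{91 \cdot 2 \left(-1\right) - 40}{30855}} = \sqrt{46284 + \left(91 \left(-2\right) - 40\right) \frac{1}{30855}} = \sqrt{46284 + \left(-182 - 40\right) \frac{1}{30855}} = \sqrt{46284 - \frac{74}{10285}} = \sqrt{\frac{476030866}{10285}} = \frac{\sqrt{40462623610}}{935}$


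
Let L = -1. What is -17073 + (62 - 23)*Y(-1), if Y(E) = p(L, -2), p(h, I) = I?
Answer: -17151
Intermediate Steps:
Y(E) = -2
-17073 + (62 - 23)*Y(-1) = -17073 + (62 - 23)*(-2) = -17073 + 39*(-2) = -17073 - 78 = -17151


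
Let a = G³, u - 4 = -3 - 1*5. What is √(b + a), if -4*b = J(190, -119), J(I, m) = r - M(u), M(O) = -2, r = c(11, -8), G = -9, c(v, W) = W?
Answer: I*√2910/2 ≈ 26.972*I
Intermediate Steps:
r = -8
u = -4 (u = 4 + (-3 - 1*5) = 4 + (-3 - 5) = 4 - 8 = -4)
a = -729 (a = (-9)³ = -729)
J(I, m) = -6 (J(I, m) = -8 - 1*(-2) = -8 + 2 = -6)
b = 3/2 (b = -¼*(-6) = 3/2 ≈ 1.5000)
√(b + a) = √(3/2 - 729) = √(-1455/2) = I*√2910/2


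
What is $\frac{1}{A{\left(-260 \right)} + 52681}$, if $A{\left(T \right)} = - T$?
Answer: $\frac{1}{52941} \approx 1.8889 \cdot 10^{-5}$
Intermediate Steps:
$\frac{1}{A{\left(-260 \right)} + 52681} = \frac{1}{\left(-1\right) \left(-260\right) + 52681} = \frac{1}{260 + 52681} = \frac{1}{52941}$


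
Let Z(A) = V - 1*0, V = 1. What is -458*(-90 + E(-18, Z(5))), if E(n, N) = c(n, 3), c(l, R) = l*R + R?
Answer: 64578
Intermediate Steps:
Z(A) = 1 (Z(A) = 1 - 1*0 = 1 + 0 = 1)
c(l, R) = R + R*l (c(l, R) = R*l + R = R + R*l)
E(n, N) = 3 + 3*n (E(n, N) = 3*(1 + n) = 3 + 3*n)
-458*(-90 + E(-18, Z(5))) = -458*(-90 + (3 + 3*(-18))) = -458*(-90 + (3 - 54)) = -458*(-90 - 51) = -458*(-141) = 64578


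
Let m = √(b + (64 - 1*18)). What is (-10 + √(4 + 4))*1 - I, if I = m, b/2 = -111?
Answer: -10 + 2*√2 - 4*I*√11 ≈ -7.1716 - 13.266*I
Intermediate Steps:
b = -222 (b = 2*(-111) = -222)
m = 4*I*√11 (m = √(-222 + (64 - 1*18)) = √(-222 + (64 - 18)) = √(-222 + 46) = √(-176) = 4*I*√11 ≈ 13.266*I)
I = 4*I*√11 ≈ 13.266*I
(-10 + √(4 + 4))*1 - I = (-10 + √(4 + 4))*1 - 4*I*√11 = (-10 + √8)*1 - 4*I*√11 = (-10 + 2*√2)*1 - 4*I*√11 = (-10 + 2*√2) - 4*I*√11 = -10 + 2*√2 - 4*I*√11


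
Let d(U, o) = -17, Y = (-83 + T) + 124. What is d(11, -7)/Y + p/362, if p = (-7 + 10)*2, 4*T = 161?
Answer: -11333/58825 ≈ -0.19266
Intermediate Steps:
T = 161/4 (T = (1/4)*161 = 161/4 ≈ 40.250)
p = 6 (p = 3*2 = 6)
Y = 325/4 (Y = (-83 + 161/4) + 124 = -171/4 + 124 = 325/4 ≈ 81.250)
d(11, -7)/Y + p/362 = -17/325/4 + 6/362 = -17*4/325 + 6*(1/362) = -68/325 + 3/181 = -11333/58825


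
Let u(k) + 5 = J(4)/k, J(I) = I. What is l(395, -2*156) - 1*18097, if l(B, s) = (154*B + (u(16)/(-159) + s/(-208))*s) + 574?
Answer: 2269973/53 ≈ 42830.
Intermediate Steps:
u(k) = -5 + 4/k
l(B, s) = 574 + 154*B + s*(19/636 - s/208) (l(B, s) = (154*B + ((-5 + 4/16)/(-159) + s/(-208))*s) + 574 = (154*B + ((-5 + 4*(1/16))*(-1/159) + s*(-1/208))*s) + 574 = (154*B + ((-5 + ¼)*(-1/159) - s/208)*s) + 574 = (154*B + (-19/4*(-1/159) - s/208)*s) + 574 = (154*B + (19/636 - s/208)*s) + 574 = (154*B + s*(19/636 - s/208)) + 574 = 574 + 154*B + s*(19/636 - s/208))
l(395, -2*156) - 1*18097 = (574 + 154*395 - (-2*156)²/208 + 19*(-2*156)/636) - 1*18097 = (574 + 60830 - 1/208*(-312)² + (19/636)*(-312)) - 18097 = (574 + 60830 - 1/208*97344 - 494/53) - 18097 = (574 + 60830 - 468 - 494/53) - 18097 = 3229114/53 - 18097 = 2269973/53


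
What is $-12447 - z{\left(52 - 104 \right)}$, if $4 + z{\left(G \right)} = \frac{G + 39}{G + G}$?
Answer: $- \frac{99545}{8} \approx -12443.0$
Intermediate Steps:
$z{\left(G \right)} = -4 + \frac{39 + G}{2 G}$ ($z{\left(G \right)} = -4 + \frac{G + 39}{G + G} = -4 + \frac{39 + G}{2 G}$)
$-12447 - z{\left(52 - 104 \right)} = -12447 - \frac{39 - 7 \left(52 - 104\right)}{2 \left(52 - 104\right)} = -12447 - \frac{39 - -364}{2 \left(-52\right)} = -12447 - \frac{1}{2} \left(- \frac{1}{52}\right) \left(39 + 364\right) = -12447 - \frac{1}{2} \left(- \frac{1}{52}\right) 403 = -12447 - - \frac{31}{8} = -12447 + \frac{31}{8} = - \frac{99545}{8}$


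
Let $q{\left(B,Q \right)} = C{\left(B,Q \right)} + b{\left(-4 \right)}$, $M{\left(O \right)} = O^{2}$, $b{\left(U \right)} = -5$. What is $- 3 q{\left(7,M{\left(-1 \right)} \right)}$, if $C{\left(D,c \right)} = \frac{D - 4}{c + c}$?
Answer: $\frac{21}{2} \approx 10.5$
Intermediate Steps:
$C{\left(D,c \right)} = \frac{-4 + D}{2 c}$
$q{\left(B,Q \right)} = -5 + \frac{-4 + B}{2 Q}$ ($q{\left(B,Q \right)} = \frac{-4 + B}{2 Q} - 5 = -5 + \frac{-4 + B}{2 Q}$)
$- 3 q{\left(7,M{\left(-1 \right)} \right)} = - 3 \frac{-4 + 7 - 10 \left(-1\right)^{2}}{2 \left(-1\right)^{2}} = - 3 \frac{-4 + 7 - 10}{2 \cdot 1} = - 3 \cdot \frac{1}{2} \cdot 1 \left(-4 + 7 - 10\right) = - 3 \cdot \frac{1}{2} \cdot 1 \left(-7\right) = \left(-3\right) \left(- \frac{7}{2}\right) = \frac{21}{2}$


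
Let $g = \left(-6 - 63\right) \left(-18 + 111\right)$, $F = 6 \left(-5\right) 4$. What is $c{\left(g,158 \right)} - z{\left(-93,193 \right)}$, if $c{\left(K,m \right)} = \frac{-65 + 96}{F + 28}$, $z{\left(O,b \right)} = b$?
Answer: $- \frac{17787}{92} \approx -193.34$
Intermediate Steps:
$F = -120$ ($F = \left(-30\right) 4 = -120$)
$g = -6417$ ($g = \left(-69\right) 93 = -6417$)
$c{\left(K,m \right)} = - \frac{31}{92}$ ($c{\left(K,m \right)} = \frac{-65 + 96}{-120 + 28} = \frac{31}{-92} = 31 \left(- \frac{1}{92}\right) = - \frac{31}{92}$)
$c{\left(g,158 \right)} - z{\left(-93,193 \right)} = - \frac{31}{92} - 193 = - \frac{17787}{92}$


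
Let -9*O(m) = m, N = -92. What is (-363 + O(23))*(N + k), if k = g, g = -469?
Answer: 615230/3 ≈ 2.0508e+5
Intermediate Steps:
O(m) = -m/9
k = -469
(-363 + O(23))*(N + k) = (-363 - ⅑*23)*(-92 - 469) = (-363 - 23/9)*(-561) = -3290/9*(-561) = 615230/3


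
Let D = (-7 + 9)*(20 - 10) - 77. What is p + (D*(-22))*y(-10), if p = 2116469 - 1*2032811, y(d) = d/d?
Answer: 84912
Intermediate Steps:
D = -57 (D = 2*10 - 77 = 20 - 77 = -57)
y(d) = 1
p = 83658 (p = 2116469 - 2032811 = 83658)
p + (D*(-22))*y(-10) = 83658 - 57*(-22)*1 = 83658 + 1254*1 = 83658 + 1254 = 84912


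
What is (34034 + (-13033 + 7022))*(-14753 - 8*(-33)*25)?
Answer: -228471519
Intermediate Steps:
(34034 + (-13033 + 7022))*(-14753 - 8*(-33)*25) = (34034 - 6011)*(-14753 + 264*25) = 28023*(-14753 + 6600) = 28023*(-8153) = -228471519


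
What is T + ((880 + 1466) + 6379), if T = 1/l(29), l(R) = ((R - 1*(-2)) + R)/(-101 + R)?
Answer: 43619/5 ≈ 8723.8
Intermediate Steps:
l(R) = (2 + 2*R)/(-101 + R) (l(R) = ((R + 2) + R)/(-101 + R) = ((2 + R) + R)/(-101 + R) = (2 + 2*R)/(-101 + R))
T = -6/5 (T = 1/(2*(1 + 29)/(-101 + 29)) = 1/(2*30/(-72)) = 1/(2*(-1/72)*30) = 1/(-5/6) = -6/5 ≈ -1.2000)
T + ((880 + 1466) + 6379) = -6/5 + ((880 + 1466) + 6379) = -6/5 + (2346 + 6379) = -6/5 + 8725 = 43619/5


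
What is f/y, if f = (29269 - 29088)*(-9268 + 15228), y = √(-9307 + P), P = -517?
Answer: -134845*I*√614/307 ≈ -10884.0*I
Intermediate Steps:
y = 4*I*√614 (y = √(-9307 - 517) = √(-9824) = 4*I*√614 ≈ 99.116*I)
f = 1078760 (f = 181*5960 = 1078760)
f/y = 1078760/((4*I*√614)) = 1078760*(-I*√614/2456) = -134845*I*√614/307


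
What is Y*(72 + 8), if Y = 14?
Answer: 1120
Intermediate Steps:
Y*(72 + 8) = 14*(72 + 8) = 14*80 = 1120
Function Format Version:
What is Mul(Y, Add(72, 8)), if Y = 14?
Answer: 1120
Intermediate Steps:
Mul(Y, Add(72, 8)) = Mul(14, Add(72, 8)) = Mul(14, 80) = 1120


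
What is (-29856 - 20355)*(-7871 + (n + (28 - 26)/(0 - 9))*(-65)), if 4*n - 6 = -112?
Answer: 615994127/2 ≈ 3.0800e+8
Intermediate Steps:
n = -53/2 (n = 3/2 + (¼)*(-112) = 3/2 - 28 = -53/2 ≈ -26.500)
(-29856 - 20355)*(-7871 + (n + (28 - 26)/(0 - 9))*(-65)) = (-29856 - 20355)*(-7871 + (-53/2 + (28 - 26)/(0 - 9))*(-65)) = -50211*(-7871 + (-53/2 + 2/(-9))*(-65)) = -50211*(-7871 + (-53/2 + 2*(-⅑))*(-65)) = -50211*(-7871 + (-53/2 - 2/9)*(-65)) = -50211*(-7871 - 481/18*(-65)) = -50211*(-7871 + 31265/18) = -50211*(-110413/18) = 615994127/2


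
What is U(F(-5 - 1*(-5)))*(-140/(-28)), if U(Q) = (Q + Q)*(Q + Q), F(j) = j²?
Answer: 0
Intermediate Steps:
U(Q) = 4*Q² (U(Q) = (2*Q)*(2*Q) = 4*Q²)
U(F(-5 - 1*(-5)))*(-140/(-28)) = (4*((-5 - 1*(-5))²)²)*(-140/(-28)) = (4*((-5 + 5)²)²)*(-140*(-1/28)) = (4*(0²)²)*5 = (4*0²)*5 = (4*0)*5 = 0*5 = 0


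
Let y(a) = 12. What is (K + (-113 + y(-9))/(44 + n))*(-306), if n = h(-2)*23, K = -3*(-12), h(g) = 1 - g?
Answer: -1213902/113 ≈ -10743.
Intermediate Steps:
K = 36
n = 69 (n = (1 - 1*(-2))*23 = (1 + 2)*23 = 3*23 = 69)
(K + (-113 + y(-9))/(44 + n))*(-306) = (36 + (-113 + 12)/(44 + 69))*(-306) = (36 - 101/113)*(-306) = (3967/113)*(-306) = -1213902/113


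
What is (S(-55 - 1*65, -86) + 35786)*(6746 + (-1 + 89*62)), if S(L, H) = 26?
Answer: 439162556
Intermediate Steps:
(S(-55 - 1*65, -86) + 35786)*(6746 + (-1 + 89*62)) = (26 + 35786)*(6746 + (-1 + 89*62)) = 35812*(6746 + (-1 + 5518)) = 35812*(6746 + 5517) = 35812*12263 = 439162556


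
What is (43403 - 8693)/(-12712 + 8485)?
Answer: -11570/1409 ≈ -8.2115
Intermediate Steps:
(43403 - 8693)/(-12712 + 8485) = 34710/(-4227) = 34710*(-1/4227) = -11570/1409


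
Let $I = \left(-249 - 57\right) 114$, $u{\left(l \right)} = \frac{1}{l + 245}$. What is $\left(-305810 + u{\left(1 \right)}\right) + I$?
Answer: $- \frac{83810723}{246} \approx -3.4069 \cdot 10^{5}$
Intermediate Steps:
$u{\left(l \right)} = \frac{1}{245 + l}$
$I = -34884$ ($I = \left(-306\right) 114 = -34884$)
$\left(-305810 + u{\left(1 \right)}\right) + I = \left(-305810 + \frac{1}{245 + 1}\right) - 34884 = \left(-305810 + \frac{1}{246}\right) - 34884 = - \frac{75229259}{246} - 34884 = - \frac{83810723}{246}$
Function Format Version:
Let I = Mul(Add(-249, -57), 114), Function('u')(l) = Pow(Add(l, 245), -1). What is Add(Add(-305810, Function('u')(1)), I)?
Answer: Rational(-83810723, 246) ≈ -3.4069e+5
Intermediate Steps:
Function('u')(l) = Pow(Add(245, l), -1)
I = -34884 (I = Mul(-306, 114) = -34884)
Add(Add(-305810, Function('u')(1)), I) = Add(Add(-305810, Pow(Add(245, 1), -1)), -34884) = Add(Add(-305810, Pow(246, -1)), -34884) = Add(Add(-305810, Rational(1, 246)), -34884) = Add(Rational(-75229259, 246), -34884) = Rational(-83810723, 246)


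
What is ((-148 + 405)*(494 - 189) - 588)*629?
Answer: 48934313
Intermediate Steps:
((-148 + 405)*(494 - 189) - 588)*629 = (257*305 - 588)*629 = (78385 - 588)*629 = 77797*629 = 48934313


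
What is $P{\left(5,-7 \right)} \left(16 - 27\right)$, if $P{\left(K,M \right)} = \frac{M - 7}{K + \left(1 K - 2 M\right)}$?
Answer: $\frac{77}{12} \approx 6.4167$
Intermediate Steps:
$P{\left(K,M \right)} = \frac{-7 + M}{- 2 M + 2 K}$ ($P{\left(K,M \right)} = \frac{-7 + M}{K + \left(K - 2 M\right)} = \frac{-7 + M}{- 2 M + 2 K}$)
$P{\left(5,-7 \right)} \left(16 - 27\right) = \frac{-7 - 7}{2 \left(5 - -7\right)} \left(16 - 27\right) = \frac{1}{2} \frac{1}{5 + 7} \left(-14\right) \left(-11\right) = \frac{1}{2} \cdot \frac{1}{12} \left(-14\right) \left(-11\right) = \left(- \frac{7}{12}\right) \left(-11\right) = \frac{77}{12}$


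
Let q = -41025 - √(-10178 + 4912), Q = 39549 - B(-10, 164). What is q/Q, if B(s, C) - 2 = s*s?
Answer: -13675/13149 - I*√5266/39447 ≈ -1.04 - 0.0018396*I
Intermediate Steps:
B(s, C) = 2 + s² (B(s, C) = 2 + s*s = 2 + s²)
Q = 39447 (Q = 39549 - (2 + (-10)²) = 39549 - (2 + 100) = 39549 - 1*102 = 39549 - 102 = 39447)
q = -41025 - I*√5266 (q = -41025 - √(-5266) = -41025 - I*√5266 ≈ -41025.0 - 72.567*I)
q/Q = (-41025 - I*√5266)/39447 = (-41025 - I*√5266)*(1/39447) = -13675/13149 - I*√5266/39447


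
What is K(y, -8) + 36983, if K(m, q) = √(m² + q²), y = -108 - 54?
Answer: 36983 + 2*√6577 ≈ 37145.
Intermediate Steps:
y = -162
K(y, -8) + 36983 = √((-162)² + (-8)²) + 36983 = √(26244 + 64) + 36983 = √26308 + 36983 = 2*√6577 + 36983 = 36983 + 2*√6577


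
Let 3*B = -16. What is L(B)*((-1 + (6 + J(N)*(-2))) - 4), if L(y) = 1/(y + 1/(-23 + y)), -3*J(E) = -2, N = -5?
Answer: 85/1369 ≈ 0.062089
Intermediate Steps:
J(E) = ⅔ (J(E) = -⅓*(-2) = ⅔)
B = -16/3 (B = (⅓)*(-16) = -16/3 ≈ -5.3333)
L(B)*((-1 + (6 + J(N)*(-2))) - 4) = ((-23 - 16/3)/(1 + (-16/3)² - 23*(-16/3)))*((-1 + (6 + (⅔)*(-2))) - 4) = (-85/3/(1 + 256/9 + 368/3))*((-1 + (6 - 4/3)) - 4) = (-85/3/(1369/9))*((-1 + 14/3) - 4) = ((9/1369)*(-85/3))*(11/3 - 4) = -255/1369*(-⅓) = 85/1369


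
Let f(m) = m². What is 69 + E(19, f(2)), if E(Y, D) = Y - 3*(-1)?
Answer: 91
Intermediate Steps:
E(Y, D) = 3 + Y (E(Y, D) = Y - 1*(-3) = Y + 3 = 3 + Y)
69 + E(19, f(2)) = 69 + (3 + 19) = 69 + 22 = 91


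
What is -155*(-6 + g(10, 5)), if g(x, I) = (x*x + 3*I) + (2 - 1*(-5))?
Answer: -17980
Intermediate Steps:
g(x, I) = 7 + x² + 3*I (g(x, I) = (x² + 3*I) + (2 + 5) = (x² + 3*I) + 7 = 7 + x² + 3*I)
-155*(-6 + g(10, 5)) = -155*(-6 + (7 + 10² + 3*5)) = -155*(-6 + (7 + 100 + 15)) = -155*(-6 + 122) = -155*116 = -17980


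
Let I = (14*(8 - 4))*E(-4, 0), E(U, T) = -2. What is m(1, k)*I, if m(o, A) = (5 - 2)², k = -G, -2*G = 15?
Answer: -1008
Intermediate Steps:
G = -15/2 (G = -½*15 = -15/2 ≈ -7.5000)
k = 15/2 (k = -1*(-15/2) = 15/2 ≈ 7.5000)
m(o, A) = 9 (m(o, A) = 3² = 9)
I = -112 (I = (14*(8 - 4))*(-2) = (14*4)*(-2) = 56*(-2) = -112)
m(1, k)*I = 9*(-112) = -1008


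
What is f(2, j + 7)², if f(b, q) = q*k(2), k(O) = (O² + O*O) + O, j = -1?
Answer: 3600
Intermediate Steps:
k(O) = O + 2*O² (k(O) = (O² + O²) + O = 2*O² + O = O + 2*O²)
f(b, q) = 10*q (f(b, q) = q*(2*(1 + 2*2)) = q*(2*(1 + 4)) = q*(2*5) = q*10 = 10*q)
f(2, j + 7)² = (10*(-1 + 7))² = (10*6)² = 60² = 3600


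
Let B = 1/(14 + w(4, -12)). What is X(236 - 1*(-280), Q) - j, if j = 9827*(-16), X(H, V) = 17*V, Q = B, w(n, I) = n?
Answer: 2830193/18 ≈ 1.5723e+5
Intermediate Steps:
B = 1/18 (B = 1/(14 + 4) = 1/18 ≈ 0.055556)
Q = 1/18 ≈ 0.055556
j = -157232
X(236 - 1*(-280), Q) - j = 17*(1/18) - 1*(-157232) = 17/18 + 157232 = 2830193/18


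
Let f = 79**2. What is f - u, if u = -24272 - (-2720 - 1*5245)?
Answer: 22548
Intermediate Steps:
u = -16307 (u = -24272 - (-2720 - 5245) = -24272 - 1*(-7965) = -24272 + 7965 = -16307)
f = 6241
f - u = 6241 - 1*(-16307) = 6241 + 16307 = 22548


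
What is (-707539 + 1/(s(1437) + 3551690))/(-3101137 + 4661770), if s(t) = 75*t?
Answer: -2589214206634/5711081841345 ≈ -0.45337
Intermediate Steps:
(-707539 + 1/(s(1437) + 3551690))/(-3101137 + 4661770) = (-707539 + 1/(75*1437 + 3551690))/(-3101137 + 4661770) = (-707539 + 1/(107775 + 3551690))/1560633 = (-707539 + 1/3659465)*(1/1560633) = -2589214206634/3659465*1/1560633 = -2589214206634/5711081841345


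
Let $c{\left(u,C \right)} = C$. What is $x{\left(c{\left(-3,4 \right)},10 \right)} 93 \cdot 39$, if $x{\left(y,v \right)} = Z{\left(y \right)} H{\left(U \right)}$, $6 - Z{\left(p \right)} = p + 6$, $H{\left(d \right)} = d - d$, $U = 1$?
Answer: $0$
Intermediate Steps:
$H{\left(d \right)} = 0$
$Z{\left(p \right)} = - p$ ($Z{\left(p \right)} = 6 - \left(p + 6\right) = 6 - \left(6 + p\right) = - p$)
$x{\left(y,v \right)} = 0$ ($x{\left(y,v \right)} = - y 0 = 0$)
$x{\left(c{\left(-3,4 \right)},10 \right)} 93 \cdot 39 = 0 \cdot 93 \cdot 39 = 0 \cdot 39 = 0$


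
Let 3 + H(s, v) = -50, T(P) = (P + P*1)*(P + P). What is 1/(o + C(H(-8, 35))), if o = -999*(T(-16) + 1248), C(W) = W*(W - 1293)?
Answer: -1/2198390 ≈ -4.5488e-7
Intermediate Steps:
T(P) = 4*P² (T(P) = (P + P)*(2*P) = (2*P)*(2*P) = 4*P²)
H(s, v) = -53 (H(s, v) = -3 - 50 = -53)
C(W) = W*(-1293 + W)
o = -2269728 (o = -999*(4*(-16)² + 1248) = -999*(4*256 + 1248) = -999*(1024 + 1248) = -999*2272 = -2269728)
1/(o + C(H(-8, 35))) = 1/(-2269728 - 53*(-1293 - 53)) = 1/(-2269728 - 53*(-1346)) = 1/(-2269728 + 71338) = 1/(-2198390) = -1/2198390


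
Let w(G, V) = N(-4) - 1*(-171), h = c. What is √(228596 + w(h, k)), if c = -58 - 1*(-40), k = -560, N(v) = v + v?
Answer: √228759 ≈ 478.29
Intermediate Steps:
N(v) = 2*v
c = -18 (c = -58 + 40 = -18)
h = -18
w(G, V) = 163 (w(G, V) = 2*(-4) - 1*(-171) = -8 + 171 = 163)
√(228596 + w(h, k)) = √(228596 + 163) = √228759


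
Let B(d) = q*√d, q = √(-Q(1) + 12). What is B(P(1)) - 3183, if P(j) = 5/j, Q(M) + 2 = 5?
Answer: -3183 + 3*√5 ≈ -3176.3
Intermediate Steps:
Q(M) = 3 (Q(M) = -2 + 5 = 3)
q = 3 (q = √(-1*3 + 12) = √(-3 + 12) = √9 = 3)
B(d) = 3*√d
B(P(1)) - 3183 = 3*√(5/1) - 3183 = 3*√(5*1) - 3183 = 3*√5 - 3183 = -3183 + 3*√5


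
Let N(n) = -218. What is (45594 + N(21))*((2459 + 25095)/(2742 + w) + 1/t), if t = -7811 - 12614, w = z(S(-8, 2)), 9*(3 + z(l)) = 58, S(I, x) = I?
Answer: 229833493937216/504681325 ≈ 4.5540e+5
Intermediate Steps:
z(l) = 31/9 (z(l) = -3 + (1/9)*58 = -3 + 58/9 = 31/9)
w = 31/9 ≈ 3.4444
t = -20425
(45594 + N(21))*((2459 + 25095)/(2742 + w) + 1/t) = (45594 - 218)*((2459 + 25095)/(2742 + 31/9) + 1/(-20425)) = 45376*(27554/(24709/9) - 1/20425) = 45376*(27554*(9/24709) - 1/20425) = 45376*(247986/24709 - 1/20425) = 45376*(5065089341/504681325) = 229833493937216/504681325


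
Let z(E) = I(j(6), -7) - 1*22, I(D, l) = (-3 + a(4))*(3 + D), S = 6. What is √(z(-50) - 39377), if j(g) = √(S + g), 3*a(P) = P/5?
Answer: √(-8866620 - 1230*√3)/15 ≈ 198.54*I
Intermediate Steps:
a(P) = P/15 (a(P) = (P/5)/3 = P/15)
j(g) = √(6 + g)
I(D, l) = -41/5 - 41*D/15 (I(D, l) = (-3 + (1/15)*4)*(3 + D) = (-3 + 4/15)*(3 + D) = -41*(3 + D)/15 = -41/5 - 41*D/15)
z(E) = -151/5 - 82*√3/15 (z(E) = (-41/5 - 41*√(6 + 6)/15) - 1*22 = (-41/5 - 82*√3/15) - 22 = -151/5 - 82*√3/15)
√(z(-50) - 39377) = √((-151/5 - 82*√3/15) - 39377) = √(-197036/5 - 82*√3/15)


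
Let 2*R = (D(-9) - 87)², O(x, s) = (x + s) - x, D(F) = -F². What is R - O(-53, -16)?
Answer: 14128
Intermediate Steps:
O(x, s) = s (O(x, s) = (s + x) - x = s)
R = 14112 (R = (-1*(-9)² - 87)²/2 = (-1*81 - 87)²/2 = (-81 - 87)²/2 = (½)*(-168)² = (½)*28224 = 14112)
R - O(-53, -16) = 14112 - 1*(-16) = 14112 + 16 = 14128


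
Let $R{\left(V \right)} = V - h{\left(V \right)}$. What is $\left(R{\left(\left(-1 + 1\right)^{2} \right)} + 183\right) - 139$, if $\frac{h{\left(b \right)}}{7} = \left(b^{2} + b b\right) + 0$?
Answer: $44$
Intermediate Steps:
$h{\left(b \right)} = 14 b^{2}$ ($h{\left(b \right)} = 7 \left(\left(b^{2} + b b\right) + 0\right) = 7 \left(\left(b^{2} + b^{2}\right) + 0\right) = 7 \left(2 b^{2} + 0\right) = 7 \cdot 2 b^{2} = 14 b^{2}$)
$R{\left(V \right)} = V - 14 V^{2}$
$\left(R{\left(\left(-1 + 1\right)^{2} \right)} + 183\right) - 139 = \left(\left(-1 + 1\right)^{2} \left(1 - 14 \left(-1 + 1\right)^{2}\right) + 183\right) - 139 = \left(0^{2} \left(1 - 14 \cdot 0^{2}\right) + 183\right) - 139 = \left(0 \left(1 - 0\right) + 183\right) - 139 = \left(0 \left(1 + 0\right) + 183\right) - 139 = \left(0 \cdot 1 + 183\right) - 139 = \left(0 + 183\right) - 139 = 183 - 139 = 44$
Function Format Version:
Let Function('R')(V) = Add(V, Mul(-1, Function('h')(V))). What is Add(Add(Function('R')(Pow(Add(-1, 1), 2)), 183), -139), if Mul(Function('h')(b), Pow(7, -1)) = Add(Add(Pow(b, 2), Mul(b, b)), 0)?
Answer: 44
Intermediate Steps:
Function('h')(b) = Mul(14, Pow(b, 2)) (Function('h')(b) = Mul(7, Add(Add(Pow(b, 2), Mul(b, b)), 0)) = Mul(7, Add(Add(Pow(b, 2), Pow(b, 2)), 0)) = Mul(7, Add(Mul(2, Pow(b, 2)), 0)) = Mul(7, Mul(2, Pow(b, 2))) = Mul(14, Pow(b, 2)))
Function('R')(V) = Add(V, Mul(-14, Pow(V, 2))) (Function('R')(V) = Add(V, Mul(-1, Mul(14, Pow(V, 2)))) = Add(V, Mul(-14, Pow(V, 2))))
Add(Add(Function('R')(Pow(Add(-1, 1), 2)), 183), -139) = Add(Add(Mul(Pow(Add(-1, 1), 2), Add(1, Mul(-14, Pow(Add(-1, 1), 2)))), 183), -139) = Add(Add(Mul(Pow(0, 2), Add(1, Mul(-14, Pow(0, 2)))), 183), -139) = Add(Add(Mul(0, Add(1, Mul(-14, 0))), 183), -139) = Add(Add(Mul(0, Add(1, 0)), 183), -139) = Add(Add(Mul(0, 1), 183), -139) = Add(Add(0, 183), -139) = Add(183, -139) = 44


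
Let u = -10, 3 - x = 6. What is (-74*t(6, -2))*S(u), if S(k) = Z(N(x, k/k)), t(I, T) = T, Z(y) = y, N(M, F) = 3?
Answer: 444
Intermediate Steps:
x = -3 (x = 3 - 1*6 = 3 - 6 = -3)
S(k) = 3
(-74*t(6, -2))*S(u) = -74*(-2)*3 = 148*3 = 444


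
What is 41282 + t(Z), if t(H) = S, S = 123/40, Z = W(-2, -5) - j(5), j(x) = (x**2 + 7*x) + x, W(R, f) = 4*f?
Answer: 1651403/40 ≈ 41285.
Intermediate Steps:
j(x) = x**2 + 8*x
Z = -85 (Z = 4*(-5) - 5*(8 + 5) = -20 - 5*13 = -20 - 1*65 = -20 - 65 = -85)
S = 123/40 (S = 123*(1/40) = 123/40 ≈ 3.0750)
t(H) = 123/40
41282 + t(Z) = 41282 + 123/40 = 1651403/40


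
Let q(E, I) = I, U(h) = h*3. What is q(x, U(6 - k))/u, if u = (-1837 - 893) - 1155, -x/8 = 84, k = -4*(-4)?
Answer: 2/259 ≈ 0.0077220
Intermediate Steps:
k = 16
U(h) = 3*h
x = -672 (x = -8*84 = -672)
u = -3885 (u = -2730 - 1155 = -3885)
q(x, U(6 - k))/u = (3*(6 - 1*16))/(-3885) = (3*(6 - 16))*(-1/3885) = (3*(-10))*(-1/3885) = -30*(-1/3885) = 2/259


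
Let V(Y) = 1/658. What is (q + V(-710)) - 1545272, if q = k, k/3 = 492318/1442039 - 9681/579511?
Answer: -63048682594826057/40801051466 ≈ -1.5453e+6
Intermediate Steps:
k = 60401421/62007677 (k = 3*(492318/1442039 - 9681/579511) = 3*(20133807/62007677) = 60401421/62007677 ≈ 0.97410)
q = 60401421/62007677 ≈ 0.97410
V(Y) = 1/658
(q + V(-710)) - 1545272 = (60401421/62007677 + 1/658) - 1545272 = 39806142695/40801051466 - 1545272 = -63048682594826057/40801051466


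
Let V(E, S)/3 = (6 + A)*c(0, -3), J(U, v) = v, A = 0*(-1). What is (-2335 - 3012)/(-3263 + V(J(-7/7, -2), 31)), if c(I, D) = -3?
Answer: 5347/3317 ≈ 1.6120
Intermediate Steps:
A = 0
V(E, S) = -54 (V(E, S) = 3*((6 + 0)*(-3)) = 3*(6*(-3)) = 3*(-18) = -54)
(-2335 - 3012)/(-3263 + V(J(-7/7, -2), 31)) = (-2335 - 3012)/(-3263 - 54) = -5347/(-3317) = -5347*(-1/3317) = 5347/3317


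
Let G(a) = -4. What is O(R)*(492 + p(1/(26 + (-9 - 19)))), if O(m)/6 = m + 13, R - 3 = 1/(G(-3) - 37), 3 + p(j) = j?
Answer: 1919805/41 ≈ 46825.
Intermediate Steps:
p(j) = -3 + j
R = 122/41 (R = 3 + 1/(-4 - 37) = 3 + 1/(-41) = 3 - 1/41 = 122/41 ≈ 2.9756)
O(m) = 78 + 6*m (O(m) = 6*(m + 13) = 6*(13 + m) = 78 + 6*m)
O(R)*(492 + p(1/(26 + (-9 - 19)))) = (78 + 6*(122/41))*(492 + (-3 + 1/(26 + (-9 - 19)))) = (78 + 732/41)*(492 + (-3 + 1/(26 - 28))) = 3930*(492 + (-3 + 1/(-2)))/41 = 3930*(492 + (-3 - ½))/41 = 3930*(492 - 7/2)/41 = (3930/41)*(977/2) = 1919805/41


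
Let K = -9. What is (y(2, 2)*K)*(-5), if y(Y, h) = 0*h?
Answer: 0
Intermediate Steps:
y(Y, h) = 0
(y(2, 2)*K)*(-5) = (0*(-9))*(-5) = 0*(-5) = 0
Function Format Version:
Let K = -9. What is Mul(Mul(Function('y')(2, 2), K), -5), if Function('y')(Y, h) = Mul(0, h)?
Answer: 0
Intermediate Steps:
Function('y')(Y, h) = 0
Mul(Mul(Function('y')(2, 2), K), -5) = Mul(Mul(0, -9), -5) = Mul(0, -5) = 0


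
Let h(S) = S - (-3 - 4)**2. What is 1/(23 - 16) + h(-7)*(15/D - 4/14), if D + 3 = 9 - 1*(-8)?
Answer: -307/7 ≈ -43.857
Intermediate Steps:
D = 14 (D = -3 + (9 - 1*(-8)) = -3 + (9 + 8) = -3 + 17 = 14)
h(S) = -49 + S (h(S) = S - 1*(-7)**2 = S - 1*49 = S - 49 = -49 + S)
1/(23 - 16) + h(-7)*(15/D - 4/14) = 1/(23 - 16) + (-49 - 7)*(15/14 - 4/14) = 1/7 - 56*(15*(1/14) - 4*1/14) = 1/7 - 56*(15/14 - 2/7) = 1/7 - 56*11/14 = 1/7 - 44 = -307/7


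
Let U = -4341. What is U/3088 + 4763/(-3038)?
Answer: -13948051/4690672 ≈ -2.9736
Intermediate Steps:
U/3088 + 4763/(-3038) = -4341/3088 + 4763/(-3038) = -4341*1/3088 + 4763*(-1/3038) = -4341/3088 - 4763/3038 = -13948051/4690672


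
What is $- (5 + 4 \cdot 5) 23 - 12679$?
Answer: $-13254$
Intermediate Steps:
$- (5 + 4 \cdot 5) 23 - 12679 = - (5 + 20) 23 - 12679 = \left(-1\right) 25 \cdot 23 - 12679 = \left(-25\right) 23 - 12679 = -575 - 12679 = -13254$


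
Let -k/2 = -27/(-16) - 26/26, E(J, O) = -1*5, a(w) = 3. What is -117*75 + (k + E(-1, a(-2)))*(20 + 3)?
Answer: -71373/8 ≈ -8921.6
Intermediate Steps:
E(J, O) = -5
k = -11/8 (k = -2*(-27/(-16) - 26/26) = -2*(-27*(-1/16) - 26*1/26) = -2*(27/16 - 1) = -2*11/16 = -11/8 ≈ -1.3750)
-117*75 + (k + E(-1, a(-2)))*(20 + 3) = -117*75 + (-11/8 - 5)*(20 + 3) = -8775 - 51/8*23 = -8775 - 1173/8 = -71373/8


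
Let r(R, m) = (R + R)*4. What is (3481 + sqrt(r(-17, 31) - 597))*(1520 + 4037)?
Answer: 19343917 + 5557*I*sqrt(733) ≈ 1.9344e+7 + 1.5045e+5*I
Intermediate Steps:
r(R, m) = 8*R (r(R, m) = (2*R)*4 = 8*R)
(3481 + sqrt(r(-17, 31) - 597))*(1520 + 4037) = (3481 + sqrt(8*(-17) - 597))*(1520 + 4037) = (3481 + sqrt(-136 - 597))*5557 = (3481 + sqrt(-733))*5557 = (3481 + I*sqrt(733))*5557 = 19343917 + 5557*I*sqrt(733)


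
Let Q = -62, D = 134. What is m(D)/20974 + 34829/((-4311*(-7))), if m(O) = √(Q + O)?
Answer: 34829/30177 + 3*√2/10487 ≈ 1.1546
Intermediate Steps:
m(O) = √(-62 + O)
m(D)/20974 + 34829/((-4311*(-7))) = √(-62 + 134)/20974 + 34829/((-4311*(-7))) = √72*(1/20974) + 34829/30177 = (6*√2)*(1/20974) + 34829*(1/30177) = 3*√2/10487 + 34829/30177 = 34829/30177 + 3*√2/10487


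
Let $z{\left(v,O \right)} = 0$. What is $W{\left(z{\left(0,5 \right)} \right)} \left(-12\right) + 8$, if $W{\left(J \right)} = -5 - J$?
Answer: $68$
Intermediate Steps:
$W{\left(z{\left(0,5 \right)} \right)} \left(-12\right) + 8 = \left(-5 - 0\right) \left(-12\right) + 8 = \left(-5 + 0\right) \left(-12\right) + 8 = \left(-5\right) \left(-12\right) + 8 = 60 + 8 = 68$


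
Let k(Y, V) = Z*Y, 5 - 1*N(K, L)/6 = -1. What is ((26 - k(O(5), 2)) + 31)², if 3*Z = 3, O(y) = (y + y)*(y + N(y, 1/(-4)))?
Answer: 124609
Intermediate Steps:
N(K, L) = 36 (N(K, L) = 30 - 6*(-1) = 30 + 6 = 36)
O(y) = 2*y*(36 + y) (O(y) = (y + y)*(y + 36) = (2*y)*(36 + y) = 2*y*(36 + y))
Z = 1 (Z = (⅓)*3 = 1)
k(Y, V) = Y (k(Y, V) = 1*Y = Y)
((26 - k(O(5), 2)) + 31)² = ((26 - 2*5*(36 + 5)) + 31)² = ((26 - 2*5*41) + 31)² = ((26 - 1*410) + 31)² = ((26 - 410) + 31)² = (-384 + 31)² = (-353)² = 124609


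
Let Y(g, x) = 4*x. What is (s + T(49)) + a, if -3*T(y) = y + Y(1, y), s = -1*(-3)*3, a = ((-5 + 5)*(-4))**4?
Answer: -218/3 ≈ -72.667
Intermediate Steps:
a = 0 (a = (0*(-4))**4 = 0**4 = 0)
s = 9 (s = 3*3 = 9)
T(y) = -5*y/3 (T(y) = -(y + 4*y)/3 = -5*y/3)
(s + T(49)) + a = (9 - 5/3*49) + 0 = (9 - 245/3) + 0 = -218/3 + 0 = -218/3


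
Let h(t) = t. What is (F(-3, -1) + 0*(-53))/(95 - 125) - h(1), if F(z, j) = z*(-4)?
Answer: -7/5 ≈ -1.4000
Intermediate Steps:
F(z, j) = -4*z
(F(-3, -1) + 0*(-53))/(95 - 125) - h(1) = (-4*(-3) + 0*(-53))/(95 - 125) - 1*1 = (12 + 0)/(-30) - 1 = 12*(-1/30) - 1 = -⅖ - 1 = -7/5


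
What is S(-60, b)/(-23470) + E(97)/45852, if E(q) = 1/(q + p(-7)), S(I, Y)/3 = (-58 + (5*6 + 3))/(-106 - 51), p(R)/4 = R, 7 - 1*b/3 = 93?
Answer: -23359931/1165789438452 ≈ -2.0038e-5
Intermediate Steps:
b = -258 (b = 21 - 3*93 = 21 - 279 = -258)
p(R) = 4*R
S(I, Y) = 75/157 (S(I, Y) = 3*((-58 + (5*6 + 3))/(-106 - 51)) = 3*((-58 + (30 + 3))/(-157)) = 3*((-58 + 33)*(-1/157)) = 3*(-25*(-1/157)) = 3*(25/157) = 75/157)
E(q) = 1/(-28 + q) (E(q) = 1/(q + 4*(-7)) = 1/(q - 28) = 1/(-28 + q))
S(-60, b)/(-23470) + E(97)/45852 = (75/157)/(-23470) + 1/((-28 + 97)*45852) = (75/157)*(-1/23470) + (1/45852)/69 = -15/736958 + (1/69)*(1/45852) = -15/736958 + 1/3163788 = -23359931/1165789438452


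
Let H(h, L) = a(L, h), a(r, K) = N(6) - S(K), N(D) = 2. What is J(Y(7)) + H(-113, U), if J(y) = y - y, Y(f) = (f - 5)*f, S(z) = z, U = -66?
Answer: 115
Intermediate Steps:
a(r, K) = 2 - K
H(h, L) = 2 - h
Y(f) = f*(-5 + f) (Y(f) = (-5 + f)*f = f*(-5 + f))
J(y) = 0
J(Y(7)) + H(-113, U) = 0 + (2 - 1*(-113)) = 0 + (2 + 113) = 0 + 115 = 115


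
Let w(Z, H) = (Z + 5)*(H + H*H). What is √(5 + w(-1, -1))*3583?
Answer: 3583*√5 ≈ 8011.8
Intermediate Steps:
w(Z, H) = (5 + Z)*(H + H²)
√(5 + w(-1, -1))*3583 = √(5 - (5 - 1 + 5*(-1) - 1*(-1)))*3583 = √(5 - (5 - 1 - 5 + 1))*3583 = √(5 - 1*0)*3583 = √(5 + 0)*3583 = √5*3583 = 3583*√5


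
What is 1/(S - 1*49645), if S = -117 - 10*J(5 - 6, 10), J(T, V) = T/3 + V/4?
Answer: -3/149351 ≈ -2.0087e-5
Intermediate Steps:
J(T, V) = T/3 + V/4 (J(T, V) = T*(1/3) + V*(1/4) = T/3 + V/4)
S = -416/3 (S = -117 - 10*((5 - 6)/3 + (1/4)*10) = -117 - 10*((1/3)*(-1) + 5/2) = -117 - 10*(-1/3 + 5/2) = -117 - 10*13/6 = -117 - 65/3 = -416/3 ≈ -138.67)
1/(S - 1*49645) = 1/(-416/3 - 1*49645) = 1/(-416/3 - 49645) = 1/(-149351/3) = -3/149351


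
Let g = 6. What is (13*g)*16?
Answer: 1248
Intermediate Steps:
(13*g)*16 = (13*6)*16 = 78*16 = 1248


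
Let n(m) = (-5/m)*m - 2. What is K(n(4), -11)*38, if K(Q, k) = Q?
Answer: -266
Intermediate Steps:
n(m) = -7 (n(m) = -5 - 2 = -7)
K(n(4), -11)*38 = -7*38 = -266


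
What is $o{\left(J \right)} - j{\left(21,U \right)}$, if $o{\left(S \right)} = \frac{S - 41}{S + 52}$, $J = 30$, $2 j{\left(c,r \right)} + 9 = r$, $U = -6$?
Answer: $\frac{302}{41} \approx 7.3659$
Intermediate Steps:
$j{\left(c,r \right)} = - \frac{9}{2} + \frac{r}{2}$
$o{\left(S \right)} = \frac{-41 + S}{52 + S}$
$o{\left(J \right)} - j{\left(21,U \right)} = \frac{-41 + 30}{52 + 30} - \left(- \frac{9}{2} + \frac{1}{2} \left(-6\right)\right) = \frac{1}{82} \left(-11\right) - \left(- \frac{9}{2} - 3\right) = \frac{1}{82} \left(-11\right) - - \frac{15}{2} = - \frac{11}{82} + \frac{15}{2} = \frac{302}{41}$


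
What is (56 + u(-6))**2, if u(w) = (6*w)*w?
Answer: 73984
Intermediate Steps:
u(w) = 6*w**2
(56 + u(-6))**2 = (56 + 6*(-6)**2)**2 = (56 + 6*36)**2 = (56 + 216)**2 = 272**2 = 73984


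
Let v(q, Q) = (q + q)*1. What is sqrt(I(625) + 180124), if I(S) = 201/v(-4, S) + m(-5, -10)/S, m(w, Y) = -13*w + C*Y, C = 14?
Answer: sqrt(72039502)/20 ≈ 424.38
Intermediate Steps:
v(q, Q) = 2*q (v(q, Q) = (2*q)*1 = 2*q)
m(w, Y) = -13*w + 14*Y
I(S) = -201/8 - 75/S (I(S) = 201/((2*(-4))) + (-13*(-5) + 14*(-10))/S = 201/(-8) + (65 - 140)/S = 201*(-1/8) - 75/S = -201/8 - 75/S)
sqrt(I(625) + 180124) = sqrt((-201/8 - 75/625) + 180124) = sqrt((-201/8 - 75*1/625) + 180124) = sqrt((-201/8 - 3/25) + 180124) = sqrt(-5049/200 + 180124) = sqrt(36019751/200) = sqrt(72039502)/20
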